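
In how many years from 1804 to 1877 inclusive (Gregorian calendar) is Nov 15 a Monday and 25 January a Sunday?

Check each year's weekday for Nov 15 and 25 January:
  1804: Thu/Wed  1805: Fri/Fri  1806: Sat/Sat  1807: Sun/Sun  1808: Tue/Mon  1809: Wed/Wed  1810: Thu/Thu  1811: Fri/Fri  1812: Sun/Sat  1813: Mon/Mon  1814: Tue/Tue  1815: Wed/Wed  1816: Fri/Thu  1817: Sat/Sat  …(46 more)…  1864: Tue/Mon  1865: Wed/Wed  1866: Thu/Thu  1867: Fri/Fri  1868: Sun/Sat  1869: Mon/Mon  1870: Tue/Tue  1871: Wed/Wed  1872: Fri/Thu  1873: Sat/Sat  1874: Sun/Sun  1875: Mon/Mon  1876: Wed/Tue  1877: Thu/Thu
Both conditions hold in: 1824, 1852 — 2.

2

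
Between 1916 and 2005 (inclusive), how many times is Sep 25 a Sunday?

Track Sep 25's weekday year by year (advancing +1, or +2 across a Feb 29):
  1916: Mon  1917: Tue (+1)  1918: Wed (+1)  1919: Thu (+1)  1920: Sat (+2)
  1921: Sun (+1) ✓  1922: Mon (+1)  1923: Tue (+1)  1924: Thu (+2)  1925: Fri (+1)
  1926: Sat (+1)  1927: Sun (+1) ✓  1928: Tue (+2)  1929: Wed (+1)  … (62 more years) …
  1992: Fri (+2)  1993: Sat (+1)  1994: Sun (+1) ✓  1995: Mon (+1)  1996: Wed (+2)
  1997: Thu (+1)  1998: Fri (+1)  1999: Sat (+1)  2000: Mon (+2)  2001: Tue (+1)
  2002: Wed (+1)  2003: Thu (+1)  2004: Sat (+2)  2005: Sun (+1) ✓
Sunday years: 1921, 1927, 1932, 1938, 1949, 1955, 1960, 1966, 1977, 1983, 1988, 1994, 2005 — 13 in total.

13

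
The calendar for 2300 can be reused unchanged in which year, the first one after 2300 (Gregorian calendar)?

2306

Two years share a calendar iff Jan 1 falls on the same weekday and both are leap or both are common. 2300: Jan 1 is Monday, common year.
2301: Jan 1 Tuesday, common
2302: Jan 1 Wednesday, common
2303: Jan 1 Thursday, common
2304: Jan 1 Friday, leap
2305: Jan 1 Sunday, common
2306: Jan 1 Monday, common
2306 matches on both conditions.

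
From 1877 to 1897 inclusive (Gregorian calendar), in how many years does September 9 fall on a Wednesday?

3

Track September 9's weekday year by year (advancing +1, or +2 across a Feb 29):
  1877: Sun  1878: Mon (+1)  1879: Tue (+1)  1880: Thu (+2)  1881: Fri (+1)
  1882: Sat (+1)  1883: Sun (+1)  1884: Tue (+2)  1885: Wed (+1) ✓  1886: Thu (+1)
  1887: Fri (+1)  1888: Sun (+2)  1889: Mon (+1)  1890: Tue (+1)  1891: Wed (+1) ✓
  1892: Fri (+2)  1893: Sat (+1)  1894: Sun (+1)  1895: Mon (+1)  1896: Wed (+2) ✓
  1897: Thu (+1)
Wednesday years: 1885, 1891, 1896 — 3 in total.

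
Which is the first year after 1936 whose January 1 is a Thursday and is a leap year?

1948

Jan 1 advances by 2 weekdays after a leap year and by 1 after a common year.
1936: Jan 1 is Wednesday (leap).
1937: Friday
1938: Saturday
1939: Sunday
1940: Monday (leap)
1941: Wednesday
1942: Thursday
1943: Friday
1944: Saturday (leap)
1945: Monday
1946: Tuesday
1947: Wednesday
1948: Thursday (leap)
1948 begins on a Thursday and is a leap year.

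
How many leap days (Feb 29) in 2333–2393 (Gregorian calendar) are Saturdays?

Leap years in 2333–2393: 15 of them.
Feb 29 weekday advances by 5 (mod 7) from one leap year to the next four years later (or differs when a century non-leap intervenes).
Leap-day weekdays: 2336:Sat✓ 2340:Thu 2344:Tue 2348:Sun 2352:Fri 2356:Wed 2360:Mon 2364:Sat✓ 2368:Thu 2372:Tue 2376:Sun 2380:Fri 2384:Wed 2388:Mon 2392:Sat✓
Saturday: 2336, 2364, 2392 → 3.

3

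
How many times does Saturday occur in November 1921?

4

November 1921 has 30 days and begins on Tuesday.
The first Saturday is November 5.
Saturdays fall on 5, 12, 19, 26 — that's 4.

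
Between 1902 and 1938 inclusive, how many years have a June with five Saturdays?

June has 30 days; it has five Saturdays when Saturday falls among the first (month-length − 28) days — i.e. when June 1 is one of Saturday/Friday.
June 1 by year: 1902:Sun 1903:Mon 1904:Wed 1905:Thu 1906:Fri✓ 1907:Sat✓ 1908:Mon 1909:Tue 1910:Wed 1911:Thu 1912:Sat✓ 1913:Sun 1914:Mon 1915:Tue 1916:Thu …(7 more)… 1924:Sun 1925:Mon 1926:Tue 1927:Wed 1928:Fri✓ 1929:Sat✓ 1930:Sun 1931:Mon 1932:Wed 1933:Thu 1934:Fri✓ 1935:Sat✓ 1936:Mon 1937:Tue 1938:Wed
Years with five Saturdays: 1906, 1907, 1912, 1917, 1918, 1923, 1928, 1929, 1934, 1935 → 10.

10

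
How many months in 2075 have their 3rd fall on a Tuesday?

Check the 3rd of each month of 2075: Jan 3: Thu, Feb 3: Sun, Mar 3: Sun, Apr 3: Wed, May 3: Fri, Jun 3: Mon, Jul 3: Wed, Aug 3: Sat, Sep 3: Tue, Oct 3: Thu, Nov 3: Sun, Dec 3: Tue.
Tuesday occurs in September, December — 2 months.

2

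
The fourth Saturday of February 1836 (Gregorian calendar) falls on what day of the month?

February 1, 1836 is a Monday, so the first Saturday is the 6th.
The fourth Saturday is 6 + 21 = 27.

27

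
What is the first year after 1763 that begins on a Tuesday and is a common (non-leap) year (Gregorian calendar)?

Jan 1 advances by 2 weekdays after a leap year and by 1 after a common year.
1763: Jan 1 is Saturday.
1764: Sunday (leap)
1765: Tuesday
1765 begins on a Tuesday and is a common year.

1765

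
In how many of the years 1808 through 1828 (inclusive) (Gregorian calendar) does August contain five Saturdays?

8

August has 31 days; it has five Saturdays when Saturday falls among the first (month-length − 28) days — i.e. when August 1 is one of Saturday/Friday/Thursday.
August 1 by year: 1808:Mon 1809:Tue 1810:Wed 1811:Thu✓ 1812:Sat✓ 1813:Sun 1814:Mon 1815:Tue 1816:Thu✓ 1817:Fri✓ 1818:Sat✓ 1819:Sun 1820:Tue 1821:Wed 1822:Thu✓ 1823:Fri✓ 1824:Sun 1825:Mon 1826:Tue 1827:Wed 1828:Fri✓
Years with five Saturdays: 1811, 1812, 1816, 1817, 1818, 1822, 1823, 1828 → 8.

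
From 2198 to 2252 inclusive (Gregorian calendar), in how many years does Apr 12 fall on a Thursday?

Track Apr 12's weekday year by year (advancing +1, or +2 across a Feb 29):
  2198: Thu ✓  2199: Fri (+1)  2200: Sat (+1)  2201: Sun (+1)  2202: Mon (+1)
  2203: Tue (+1)  2204: Thu (+2) ✓  2205: Fri (+1)  2206: Sat (+1)  2207: Sun (+1)
  2208: Tue (+2)  2209: Wed (+1)  2210: Thu (+1) ✓  2211: Fri (+1)  … (27 more years) …
  2239: Fri (+1)  2240: Sun (+2)  2241: Mon (+1)  2242: Tue (+1)  2243: Wed (+1)
  2244: Fri (+2)  2245: Sat (+1)  2246: Sun (+1)  2247: Mon (+1)  2248: Wed (+2)
  2249: Thu (+1) ✓  2250: Fri (+1)  2251: Sat (+1)  2252: Mon (+2)
Thursday years: 2198, 2204, 2210, 2221, 2227, 2232, 2238, 2249 — 8 in total.

8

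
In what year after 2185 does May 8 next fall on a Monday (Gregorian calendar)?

2186

From one year to the next, a fixed date's weekday advances by 1, or by 2 when a Feb 29 lies between the two dates.
2185: May 8 is Sunday.
2186: Monday (+1)
May 8 falls on a Monday in 2186.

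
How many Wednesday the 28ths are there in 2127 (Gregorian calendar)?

Check the 28th of each month of 2127: Jan 28: Tue, Feb 28: Fri, Mar 28: Fri, Apr 28: Mon, May 28: Wed, Jun 28: Sat, Jul 28: Mon, Aug 28: Thu, Sep 28: Sun, Oct 28: Tue, Nov 28: Fri, Dec 28: Sun.
Wednesday occurs in May — 1 month.

1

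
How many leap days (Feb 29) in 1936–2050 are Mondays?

4

Leap years in 1936–2050: 29 of them.
Feb 29 weekday advances by 5 (mod 7) from one leap year to the next four years later (or differs when a century non-leap intervenes).
Leap-day weekdays: 1936:Sat 1940:Thu 1944:Tue 1948:Sun 1952:Fri 1956:Wed 1960:Mon✓ 1964:Sat 1968:Thu 1972:Tue 1976:Sun 1980:Fri 1984:Wed …(3 more)… 2000:Tue 2004:Sun 2008:Fri 2012:Wed 2016:Mon✓ 2020:Sat 2024:Thu 2028:Tue 2032:Sun 2036:Fri 2040:Wed 2044:Mon✓ 2048:Sat
Monday: 1960, 1988, 2016, 2044 → 4.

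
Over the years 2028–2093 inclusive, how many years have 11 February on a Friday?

Track 11 February's weekday year by year (advancing +1, or +2 across a Feb 29):
  2028: Fri ✓  2029: Sun (+2)  2030: Mon (+1)  2031: Tue (+1)  2032: Wed (+1)
  2033: Fri (+2) ✓  2034: Sat (+1)  2035: Sun (+1)  2036: Mon (+1)  2037: Wed (+2)
  2038: Thu (+1)  2039: Fri (+1) ✓  2040: Sat (+1)  2041: Mon (+2)  … (38 more years) …
  2080: Sun (+1)  2081: Tue (+2)  2082: Wed (+1)  2083: Thu (+1)  2084: Fri (+1) ✓
  2085: Sun (+2)  2086: Mon (+1)  2087: Tue (+1)  2088: Wed (+1)  2089: Fri (+2) ✓
  2090: Sat (+1)  2091: Sun (+1)  2092: Mon (+1)  2093: Wed (+2)
Friday years: 2028, 2033, 2039, 2050, 2056, 2061, 2067, 2078, 2084, 2089 — 10 in total.

10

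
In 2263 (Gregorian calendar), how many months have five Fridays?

4

A month of length L has five Fridays iff its first Friday is on day ≤ L−28 (so day 1–3 in a 31-day month, 1–2 in a 30-day month, day 1 in a leap February).
Checking each month of 2263: Jan starts Thu (31d) ✓; Feb starts Sun (28d); Mar starts Sun (31d); Apr starts Wed (30d); May starts Fri (31d) ✓; Jun starts Mon (30d); Jul starts Wed (31d) ✓; Aug starts Sat (31d); Sep starts Tue (30d); Oct starts Thu (31d) ✓; Nov starts Sun (30d); Dec starts Tue (31d).
Five-Friday months: January, May, July, October → 4.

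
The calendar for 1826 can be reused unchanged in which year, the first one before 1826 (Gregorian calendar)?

Two years share a calendar iff Jan 1 falls on the same weekday and both are leap or both are common. 1826: Jan 1 is Sunday, common year.
1825: Jan 1 Saturday, common
1824: Jan 1 Thursday, leap
1823: Jan 1 Wednesday, common
1822: Jan 1 Tuesday, common
1821: Jan 1 Monday, common
1820: Jan 1 Saturday, leap
1819: Jan 1 Friday, common
1818: Jan 1 Thursday, common
1817: Jan 1 Wednesday, common
1816: Jan 1 Monday, leap
1815: Jan 1 Sunday, common
1815 matches on both conditions.

1815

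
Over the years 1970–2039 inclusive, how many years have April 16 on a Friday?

Track April 16's weekday year by year (advancing +1, or +2 across a Feb 29):
  1970: Thu  1971: Fri (+1) ✓  1972: Sun (+2)  1973: Mon (+1)  1974: Tue (+1)
  1975: Wed (+1)  1976: Fri (+2) ✓  1977: Sat (+1)  1978: Sun (+1)  1979: Mon (+1)
  1980: Wed (+2)  1981: Thu (+1)  1982: Fri (+1) ✓  1983: Sat (+1)  … (42 more years) …
  2026: Thu (+1)  2027: Fri (+1) ✓  2028: Sun (+2)  2029: Mon (+1)  2030: Tue (+1)
  2031: Wed (+1)  2032: Fri (+2) ✓  2033: Sat (+1)  2034: Sun (+1)  2035: Mon (+1)
  2036: Wed (+2)  2037: Thu (+1)  2038: Fri (+1) ✓  2039: Sat (+1)
Friday years: 1971, 1976, 1982, 1993, 1999, 2004, 2010, 2021, 2027, 2032, 2038 — 11 in total.

11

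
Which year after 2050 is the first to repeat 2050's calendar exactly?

Two years share a calendar iff Jan 1 falls on the same weekday and both are leap or both are common. 2050: Jan 1 is Saturday, common year.
2051: Jan 1 Sunday, common
2052: Jan 1 Monday, leap
2053: Jan 1 Wednesday, common
2054: Jan 1 Thursday, common
2055: Jan 1 Friday, common
2056: Jan 1 Saturday, leap
2057: Jan 1 Monday, common
2058: Jan 1 Tuesday, common
2059: Jan 1 Wednesday, common
2060: Jan 1 Thursday, leap
2061: Jan 1 Saturday, common
2061 matches on both conditions.

2061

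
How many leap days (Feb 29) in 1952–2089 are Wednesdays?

5

Leap years in 1952–2089: 35 of them.
Feb 29 weekday advances by 5 (mod 7) from one leap year to the next four years later (or differs when a century non-leap intervenes).
Leap-day weekdays: 1952:Fri 1956:Wed✓ 1960:Mon 1964:Sat 1968:Thu 1972:Tue 1976:Sun 1980:Fri 1984:Wed✓ 1988:Mon 1992:Sat 1996:Thu 2000:Tue …(9 more)… 2040:Wed✓ 2044:Mon 2048:Sat 2052:Thu 2056:Tue 2060:Sun 2064:Fri 2068:Wed✓ 2072:Mon 2076:Sat 2080:Thu 2084:Tue 2088:Sun
Wednesday: 1956, 1984, 2012, 2040, 2068 → 5.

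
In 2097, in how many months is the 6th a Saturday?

Check the 6th of each month of 2097: Jan 6: Sun, Feb 6: Wed, Mar 6: Wed, Apr 6: Sat, May 6: Mon, Jun 6: Thu, Jul 6: Sat, Aug 6: Tue, Sep 6: Fri, Oct 6: Sun, Nov 6: Wed, Dec 6: Fri.
Saturday occurs in April, July — 2 months.

2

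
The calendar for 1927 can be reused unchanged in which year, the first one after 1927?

Two years share a calendar iff Jan 1 falls on the same weekday and both are leap or both are common. 1927: Jan 1 is Saturday, common year.
1928: Jan 1 Sunday, leap
1929: Jan 1 Tuesday, common
1930: Jan 1 Wednesday, common
1931: Jan 1 Thursday, common
1932: Jan 1 Friday, leap
1933: Jan 1 Sunday, common
1934: Jan 1 Monday, common
1935: Jan 1 Tuesday, common
1936: Jan 1 Wednesday, leap
1937: Jan 1 Friday, common
1938: Jan 1 Saturday, common
1938 matches on both conditions.

1938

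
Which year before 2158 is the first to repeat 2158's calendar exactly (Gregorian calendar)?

Two years share a calendar iff Jan 1 falls on the same weekday and both are leap or both are common. 2158: Jan 1 is Sunday, common year.
2157: Jan 1 Saturday, common
2156: Jan 1 Thursday, leap
2155: Jan 1 Wednesday, common
2154: Jan 1 Tuesday, common
2153: Jan 1 Monday, common
2152: Jan 1 Saturday, leap
2151: Jan 1 Friday, common
2150: Jan 1 Thursday, common
2149: Jan 1 Wednesday, common
2148: Jan 1 Monday, leap
2147: Jan 1 Sunday, common
2147 matches on both conditions.

2147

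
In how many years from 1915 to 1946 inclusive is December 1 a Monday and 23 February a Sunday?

Check each year's weekday for December 1 and 23 February:
  1915: Wed/Tue  1916: Fri/Wed  1917: Sat/Fri  1918: Sun/Sat  1919: Mon/Sun ✓  1920: Wed/Mon  1921: Thu/Wed  1922: Fri/Thu  1923: Sat/Fri  1924: Mon/Sat  1925: Tue/Mon  1926: Wed/Tue  1927: Thu/Wed  1928: Sat/Thu  …(4 more)…  1933: Fri/Thu  1934: Sat/Fri  1935: Sun/Sat  1936: Tue/Sun  1937: Wed/Tue  1938: Thu/Wed  1939: Fri/Thu  1940: Sun/Fri  1941: Mon/Sun ✓  1942: Tue/Mon  1943: Wed/Tue  1944: Fri/Wed  1945: Sat/Fri  1946: Sun/Sat
Both conditions hold in: 1919, 1930, 1941 — 3.

3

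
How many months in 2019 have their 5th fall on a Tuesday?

3

Check the 5th of each month of 2019: Jan 5: Sat, Feb 5: Tue, Mar 5: Tue, Apr 5: Fri, May 5: Sun, Jun 5: Wed, Jul 5: Fri, Aug 5: Mon, Sep 5: Thu, Oct 5: Sat, Nov 5: Tue, Dec 5: Thu.
Tuesday occurs in February, March, November — 3 months.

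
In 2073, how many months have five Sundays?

A month of length L has five Sundays iff its first Sunday is on day ≤ L−28 (so day 1–3 in a 31-day month, 1–2 in a 30-day month, day 1 in a leap February).
Checking each month of 2073: Jan starts Sun (31d) ✓; Feb starts Wed (28d); Mar starts Wed (31d); Apr starts Sat (30d) ✓; May starts Mon (31d); Jun starts Thu (30d); Jul starts Sat (31d) ✓; Aug starts Tue (31d); Sep starts Fri (30d); Oct starts Sun (31d) ✓; Nov starts Wed (30d); Dec starts Fri (31d) ✓.
Five-Sunday months: January, April, July, October, December → 5.

5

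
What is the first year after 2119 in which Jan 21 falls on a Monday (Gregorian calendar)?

2126

From one year to the next, a fixed date's weekday advances by 1, or by 2 when a Feb 29 lies between the two dates.
2119: January 21 is Saturday.
2120: Sunday (+1)
2121: Tuesday (+2)
2122: Wednesday (+1)
2123: Thursday (+1)
2124: Friday (+1)
2125: Sunday (+2)
2126: Monday (+1)
Jan 21 falls on a Monday in 2126.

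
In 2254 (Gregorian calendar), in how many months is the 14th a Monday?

1

Check the 14th of each month of 2254: Jan 14: Sat, Feb 14: Tue, Mar 14: Tue, Apr 14: Fri, May 14: Sun, Jun 14: Wed, Jul 14: Fri, Aug 14: Mon, Sep 14: Thu, Oct 14: Sat, Nov 14: Tue, Dec 14: Thu.
Monday occurs in August — 1 month.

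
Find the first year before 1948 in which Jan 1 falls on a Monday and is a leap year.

Jan 1 advances by 2 weekdays after a leap year and by 1 after a common year.
1948: Jan 1 is Thursday (leap).
1947: Wednesday
1946: Tuesday
1945: Monday
1944: Saturday (leap)
1943: Friday
1942: Thursday
1941: Wednesday
1940: Monday (leap)
1940 begins on a Monday and is a leap year.

1940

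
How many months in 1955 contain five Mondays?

A month of length L has five Mondays iff its first Monday is on day ≤ L−28 (so day 1–3 in a 31-day month, 1–2 in a 30-day month, day 1 in a leap February).
Checking each month of 1955: Jan starts Sat (31d) ✓; Feb starts Tue (28d); Mar starts Tue (31d); Apr starts Fri (30d); May starts Sun (31d) ✓; Jun starts Wed (30d); Jul starts Fri (31d); Aug starts Mon (31d) ✓; Sep starts Thu (30d); Oct starts Sat (31d) ✓; Nov starts Tue (30d); Dec starts Thu (31d).
Five-Monday months: January, May, August, October → 4.

4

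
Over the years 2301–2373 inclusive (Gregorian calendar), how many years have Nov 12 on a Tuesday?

11

Track Nov 12's weekday year by year (advancing +1, or +2 across a Feb 29):
  2301: Tue ✓  2302: Wed (+1)  2303: Thu (+1)  2304: Sat (+2)  2305: Sun (+1)
  2306: Mon (+1)  2307: Tue (+1) ✓  2308: Thu (+2)  2309: Fri (+1)  2310: Sat (+1)
  2311: Sun (+1)  2312: Tue (+2) ✓  2313: Wed (+1)  2314: Thu (+1)  … (45 more years) …
  2360: Sat (+2)  2361: Sun (+1)  2362: Mon (+1)  2363: Tue (+1) ✓  2364: Thu (+2)
  2365: Fri (+1)  2366: Sat (+1)  2367: Sun (+1)  2368: Tue (+2) ✓  2369: Wed (+1)
  2370: Thu (+1)  2371: Fri (+1)  2372: Sun (+2)  2373: Mon (+1)
Tuesday years: 2301, 2307, 2312, 2318, 2329, 2335, 2340, 2346, 2357, 2363, 2368 — 11 in total.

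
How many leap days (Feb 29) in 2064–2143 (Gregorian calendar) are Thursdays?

Leap years in 2064–2143: 19 of them.
Feb 29 weekday advances by 5 (mod 7) from one leap year to the next four years later (or differs when a century non-leap intervenes).
Leap-day weekdays: 2064:Fri 2068:Wed 2072:Mon 2076:Sat 2080:Thu✓ 2084:Tue 2088:Sun 2092:Fri 2096:Wed 2104:Fri 2108:Wed 2112:Mon 2116:Sat 2120:Thu✓ 2124:Tue 2128:Sun 2132:Fri 2136:Wed 2140:Mon
Thursday: 2080, 2120 → 2.

2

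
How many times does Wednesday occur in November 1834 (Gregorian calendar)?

4

November 1834 has 30 days and begins on Saturday.
The first Wednesday is November 5.
Wednesdays fall on 5, 12, 19, 26 — that's 4.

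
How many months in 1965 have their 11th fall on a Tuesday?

Check the 11th of each month of 1965: Jan 11: Mon, Feb 11: Thu, Mar 11: Thu, Apr 11: Sun, May 11: Tue, Jun 11: Fri, Jul 11: Sun, Aug 11: Wed, Sep 11: Sat, Oct 11: Mon, Nov 11: Thu, Dec 11: Sat.
Tuesday occurs in May — 1 month.

1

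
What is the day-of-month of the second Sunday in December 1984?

9

December 1, 1984 is a Saturday, so the first Sunday is the 2nd.
The second Sunday is 2 + 7 = 9.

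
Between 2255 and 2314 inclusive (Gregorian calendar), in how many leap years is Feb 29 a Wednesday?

Leap years in 2255–2314: 14 of them.
Feb 29 weekday advances by 5 (mod 7) from one leap year to the next four years later (or differs when a century non-leap intervenes).
Leap-day weekdays: 2256:Fri 2260:Wed✓ 2264:Mon 2268:Sat 2272:Thu 2276:Tue 2280:Sun 2284:Fri 2288:Wed✓ 2292:Mon 2296:Sat 2304:Mon 2308:Sat 2312:Thu
Wednesday: 2260, 2288 → 2.

2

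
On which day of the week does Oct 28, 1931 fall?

January 1, 1931 is a Thursday.
October 28 is day 301 of the year, i.e. 300 days after Jan 1.
300 mod 7 = 6, so advance 6 weekdays from Thursday: Wednesday.

Wednesday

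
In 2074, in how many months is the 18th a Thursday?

Check the 18th of each month of 2074: Jan 18: Thu, Feb 18: Sun, Mar 18: Sun, Apr 18: Wed, May 18: Fri, Jun 18: Mon, Jul 18: Wed, Aug 18: Sat, Sep 18: Tue, Oct 18: Thu, Nov 18: Sun, Dec 18: Tue.
Thursday occurs in January, October — 2 months.

2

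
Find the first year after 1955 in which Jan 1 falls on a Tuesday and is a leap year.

Jan 1 advances by 2 weekdays after a leap year and by 1 after a common year.
1955: Jan 1 is Saturday.
1956: Sunday (leap)
1957: Tuesday
1958: Wednesday
1959: Thursday
1960: Friday (leap)
1961: Sunday
1962: Monday
1963: Tuesday
1964: Wednesday (leap)
1965: Friday
1966: Saturday
1967: Sunday
1968: Monday (leap)
1969: Wednesday
1970: Thursday
1971: Friday
1972: Saturday (leap)
1973: Monday
1974: Tuesday
1975: Wednesday
1976: Thursday (leap)
1977: Saturday
1978: Sunday
1979: Monday
1980: Tuesday (leap)
1980 begins on a Tuesday and is a leap year.

1980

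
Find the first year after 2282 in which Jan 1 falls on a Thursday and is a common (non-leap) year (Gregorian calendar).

Jan 1 advances by 2 weekdays after a leap year and by 1 after a common year.
2282: Jan 1 is Sunday.
2283: Monday
2284: Tuesday (leap)
2285: Thursday
2285 begins on a Thursday and is a common year.

2285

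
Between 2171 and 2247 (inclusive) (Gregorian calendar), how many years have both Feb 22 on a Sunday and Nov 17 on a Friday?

0

Check each year's weekday for Feb 22 and Nov 17:
  2171: Fri/Sun  2172: Sat/Tue  2173: Mon/Wed  2174: Tue/Thu  2175: Wed/Fri  2176: Thu/Sun  2177: Sat/Mon  2178: Sun/Tue  2179: Mon/Wed  2180: Tue/Fri  2181: Thu/Sat  2182: Fri/Sun  2183: Sat/Mon  2184: Sun/Wed  …(49 more)…  2234: Sat/Mon  2235: Sun/Tue  2236: Mon/Thu  2237: Wed/Fri  2238: Thu/Sat  2239: Fri/Sun  2240: Sat/Tue  2241: Mon/Wed  2242: Tue/Thu  2243: Wed/Fri  2244: Thu/Sun  2245: Sat/Mon  2246: Sun/Tue  2247: Mon/Wed
Both conditions hold in: no year — 0.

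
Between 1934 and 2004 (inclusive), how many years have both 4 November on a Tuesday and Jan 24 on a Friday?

8

Check each year's weekday for 4 November and Jan 24:
  1934: Sun/Wed  1935: Mon/Thu  1936: Wed/Fri  1937: Thu/Sun  1938: Fri/Mon  1939: Sat/Tue  1940: Mon/Wed  1941: Tue/Fri ✓  1942: Wed/Sat  1943: Thu/Sun  1944: Sat/Mon  1945: Sun/Wed  1946: Mon/Thu  1947: Tue/Fri ✓  …(43 more)…  1991: Mon/Thu  1992: Wed/Fri  1993: Thu/Sun  1994: Fri/Mon  1995: Sat/Tue  1996: Mon/Wed  1997: Tue/Fri ✓  1998: Wed/Sat  1999: Thu/Sun  2000: Sat/Mon  2001: Sun/Wed  2002: Mon/Thu  2003: Tue/Fri ✓  2004: Thu/Sat
Both conditions hold in: 1941, 1947, 1958, 1969, 1975, 1986, 1997, 2003 — 8.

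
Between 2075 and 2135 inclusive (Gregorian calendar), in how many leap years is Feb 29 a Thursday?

2

Leap years in 2075–2135: 14 of them.
Feb 29 weekday advances by 5 (mod 7) from one leap year to the next four years later (or differs when a century non-leap intervenes).
Leap-day weekdays: 2076:Sat 2080:Thu✓ 2084:Tue 2088:Sun 2092:Fri 2096:Wed 2104:Fri 2108:Wed 2112:Mon 2116:Sat 2120:Thu✓ 2124:Tue 2128:Sun 2132:Fri
Thursday: 2080, 2120 → 2.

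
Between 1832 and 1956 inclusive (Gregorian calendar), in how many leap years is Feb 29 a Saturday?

5

Leap years in 1832–1956: 31 of them.
Feb 29 weekday advances by 5 (mod 7) from one leap year to the next four years later (or differs when a century non-leap intervenes).
Leap-day weekdays: 1832:Wed 1836:Mon 1840:Sat✓ 1844:Thu 1848:Tue 1852:Sun 1856:Fri 1860:Wed 1864:Mon 1868:Sat✓ 1872:Thu 1876:Tue 1880:Sun …(5 more)… 1908:Sat✓ 1912:Thu 1916:Tue 1920:Sun 1924:Fri 1928:Wed 1932:Mon 1936:Sat✓ 1940:Thu 1944:Tue 1948:Sun 1952:Fri 1956:Wed
Saturday: 1840, 1868, 1896, 1908, 1936 → 5.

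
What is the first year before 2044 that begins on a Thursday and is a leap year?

Jan 1 advances by 2 weekdays after a leap year and by 1 after a common year.
2044: Jan 1 is Friday (leap).
2043: Thursday
2042: Wednesday
2041: Tuesday
2040: Sunday (leap)
2039: Saturday
2038: Friday
2037: Thursday
2036: Tuesday (leap)
2035: Monday
2034: Sunday
2033: Saturday
2032: Thursday (leap)
2032 begins on a Thursday and is a leap year.

2032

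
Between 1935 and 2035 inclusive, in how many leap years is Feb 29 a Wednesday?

Leap years in 1935–2035: 25 of them.
Feb 29 weekday advances by 5 (mod 7) from one leap year to the next four years later (or differs when a century non-leap intervenes).
Leap-day weekdays: 1936:Sat 1940:Thu 1944:Tue 1948:Sun 1952:Fri 1956:Wed✓ 1960:Mon 1964:Sat 1968:Thu 1972:Tue 1976:Sun 1980:Fri 1984:Wed✓ 1988:Mon 1992:Sat 1996:Thu 2000:Tue 2004:Sun 2008:Fri 2012:Wed✓ 2016:Mon 2020:Sat 2024:Thu 2028:Tue 2032:Sun
Wednesday: 1956, 1984, 2012 → 3.

3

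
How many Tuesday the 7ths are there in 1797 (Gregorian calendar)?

Check the 7th of each month of 1797: Jan 7: Sat, Feb 7: Tue, Mar 7: Tue, Apr 7: Fri, May 7: Sun, Jun 7: Wed, Jul 7: Fri, Aug 7: Mon, Sep 7: Thu, Oct 7: Sat, Nov 7: Tue, Dec 7: Thu.
Tuesday occurs in February, March, November — 3 months.

3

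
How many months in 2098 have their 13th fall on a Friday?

1

Check the 13th of each month of 2098: Jan 13: Mon, Feb 13: Thu, Mar 13: Thu, Apr 13: Sun, May 13: Tue, Jun 13: Fri, Jul 13: Sun, Aug 13: Wed, Sep 13: Sat, Oct 13: Mon, Nov 13: Thu, Dec 13: Sat.
Friday occurs in June — 1 month.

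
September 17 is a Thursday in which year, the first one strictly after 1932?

1936

From one year to the next, a fixed date's weekday advances by 1, or by 2 when a Feb 29 lies between the two dates.
1932: September 17 is Saturday.
1933: Sunday (+1)
1934: Monday (+1)
1935: Tuesday (+1)
1936: Thursday (+2)
September 17 falls on a Thursday in 1936.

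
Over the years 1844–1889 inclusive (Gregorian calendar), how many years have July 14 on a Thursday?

Track July 14's weekday year by year (advancing +1, or +2 across a Feb 29):
  1844: Sun  1845: Mon (+1)  1846: Tue (+1)  1847: Wed (+1)  1848: Fri (+2)
  1849: Sat (+1)  1850: Sun (+1)  1851: Mon (+1)  1852: Wed (+2)  1853: Thu (+1) ✓
  1854: Fri (+1)  1855: Sat (+1)  1856: Mon (+2)  1857: Tue (+1)  … (18 more years) …
  1876: Fri (+2)  1877: Sat (+1)  1878: Sun (+1)  1879: Mon (+1)  1880: Wed (+2)
  1881: Thu (+1) ✓  1882: Fri (+1)  1883: Sat (+1)  1884: Mon (+2)  1885: Tue (+1)
  1886: Wed (+1)  1887: Thu (+1) ✓  1888: Sat (+2)  1889: Sun (+1)
Thursday years: 1853, 1859, 1864, 1870, 1881, 1887 — 6 in total.

6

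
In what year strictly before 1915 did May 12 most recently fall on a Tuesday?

From one year to the next, a fixed date's weekday advances by 1, or by 2 when a Feb 29 lies between the two dates.
1915: May 12 is Wednesday.
1914: Tuesday (−1)
May 12 falls on a Tuesday in 1914.

1914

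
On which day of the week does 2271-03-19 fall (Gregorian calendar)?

Sunday

January 1, 2271 is a Sunday.
March 19 is day 78 of the year, i.e. 77 days after Jan 1.
77 mod 7 = 0, so advance 0 weekdays from Sunday: Sunday.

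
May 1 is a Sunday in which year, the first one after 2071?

From one year to the next, a fixed date's weekday advances by 1, or by 2 when a Feb 29 lies between the two dates.
2071: May 1 is Friday.
2072: Sunday (+2)
May 1 falls on a Sunday in 2072.

2072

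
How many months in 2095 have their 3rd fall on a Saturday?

Check the 3rd of each month of 2095: Jan 3: Mon, Feb 3: Thu, Mar 3: Thu, Apr 3: Sun, May 3: Tue, Jun 3: Fri, Jul 3: Sun, Aug 3: Wed, Sep 3: Sat, Oct 3: Mon, Nov 3: Thu, Dec 3: Sat.
Saturday occurs in September, December — 2 months.

2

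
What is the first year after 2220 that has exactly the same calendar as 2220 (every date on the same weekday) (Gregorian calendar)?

2248

Two years share a calendar iff Jan 1 falls on the same weekday and both are leap or both are common. 2220: Jan 1 is Saturday, leap year.
2221: Jan 1 Monday, common
2222: Jan 1 Tuesday, common
2223: Jan 1 Wednesday, common
2224: Jan 1 Thursday, leap
2225: Jan 1 Saturday, common
2226: Jan 1 Sunday, common
2227: Jan 1 Monday, common
2228: Jan 1 Tuesday, leap
2229: Jan 1 Thursday, common
2230: Jan 1 Friday, common
2231: Jan 1 Saturday, common
2232: Jan 1 Sunday, leap
2233: Jan 1 Tuesday, common
2234: Jan 1 Wednesday, common
2235: Jan 1 Thursday, common
2236: Jan 1 Friday, leap
2237: Jan 1 Sunday, common
2238: Jan 1 Monday, common
2239: Jan 1 Tuesday, common
2240: Jan 1 Wednesday, leap
2241: Jan 1 Friday, common
2242: Jan 1 Saturday, common
2243: Jan 1 Sunday, common
2244: Jan 1 Monday, leap
2245: Jan 1 Wednesday, common
2246: Jan 1 Thursday, common
2247: Jan 1 Friday, common
2248: Jan 1 Saturday, leap
2248 matches on both conditions.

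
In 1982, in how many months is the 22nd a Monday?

3

Check the 22nd of each month of 1982: Jan 22: Fri, Feb 22: Mon, Mar 22: Mon, Apr 22: Thu, May 22: Sat, Jun 22: Tue, Jul 22: Thu, Aug 22: Sun, Sep 22: Wed, Oct 22: Fri, Nov 22: Mon, Dec 22: Wed.
Monday occurs in February, March, November — 3 months.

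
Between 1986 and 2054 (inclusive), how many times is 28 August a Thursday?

Track 28 August's weekday year by year (advancing +1, or +2 across a Feb 29):
  1986: Thu ✓  1987: Fri (+1)  1988: Sun (+2)  1989: Mon (+1)  1990: Tue (+1)
  1991: Wed (+1)  1992: Fri (+2)  1993: Sat (+1)  1994: Sun (+1)  1995: Mon (+1)
  1996: Wed (+2)  1997: Thu (+1) ✓  1998: Fri (+1)  1999: Sat (+1)  … (41 more years) …
  2041: Wed (+1)  2042: Thu (+1) ✓  2043: Fri (+1)  2044: Sun (+2)  2045: Mon (+1)
  2046: Tue (+1)  2047: Wed (+1)  2048: Fri (+2)  2049: Sat (+1)  2050: Sun (+1)
  2051: Mon (+1)  2052: Wed (+2)  2053: Thu (+1) ✓  2054: Fri (+1)
Thursday years: 1986, 1997, 2003, 2008, 2014, 2025, 2031, 2036, 2042, 2053 — 10 in total.

10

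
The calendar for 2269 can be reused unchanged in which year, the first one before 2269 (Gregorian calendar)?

2258

Two years share a calendar iff Jan 1 falls on the same weekday and both are leap or both are common. 2269: Jan 1 is Friday, common year.
2268: Jan 1 Wednesday, leap
2267: Jan 1 Tuesday, common
2266: Jan 1 Monday, common
2265: Jan 1 Sunday, common
2264: Jan 1 Friday, leap
2263: Jan 1 Thursday, common
2262: Jan 1 Wednesday, common
2261: Jan 1 Tuesday, common
2260: Jan 1 Sunday, leap
2259: Jan 1 Saturday, common
2258: Jan 1 Friday, common
2258 matches on both conditions.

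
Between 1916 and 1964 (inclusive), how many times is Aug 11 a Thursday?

7

Track Aug 11's weekday year by year (advancing +1, or +2 across a Feb 29):
  1916: Fri  1917: Sat (+1)  1918: Sun (+1)  1919: Mon (+1)  1920: Wed (+2)
  1921: Thu (+1) ✓  1922: Fri (+1)  1923: Sat (+1)  1924: Mon (+2)  1925: Tue (+1)
  1926: Wed (+1)  1927: Thu (+1) ✓  1928: Sat (+2)  1929: Sun (+1)  … (21 more years) …
  1951: Sat (+1)  1952: Mon (+2)  1953: Tue (+1)  1954: Wed (+1)  1955: Thu (+1) ✓
  1956: Sat (+2)  1957: Sun (+1)  1958: Mon (+1)  1959: Tue (+1)  1960: Thu (+2) ✓
  1961: Fri (+1)  1962: Sat (+1)  1963: Sun (+1)  1964: Tue (+2)
Thursday years: 1921, 1927, 1932, 1938, 1949, 1955, 1960 — 7 in total.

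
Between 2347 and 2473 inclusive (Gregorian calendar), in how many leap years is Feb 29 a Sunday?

5

Leap years in 2347–2473: 32 of them.
Feb 29 weekday advances by 5 (mod 7) from one leap year to the next four years later (or differs when a century non-leap intervenes).
Leap-day weekdays: 2348:Sun✓ 2352:Fri 2356:Wed 2360:Mon 2364:Sat 2368:Thu 2372:Tue 2376:Sun✓ 2380:Fri 2384:Wed 2388:Mon 2392:Sat 2396:Thu …(6 more)… 2424:Thu 2428:Tue 2432:Sun✓ 2436:Fri 2440:Wed 2444:Mon 2448:Sat 2452:Thu 2456:Tue 2460:Sun✓ 2464:Fri 2468:Wed 2472:Mon
Sunday: 2348, 2376, 2404, 2432, 2460 → 5.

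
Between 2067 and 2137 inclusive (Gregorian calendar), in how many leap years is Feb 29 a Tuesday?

2

Leap years in 2067–2137: 17 of them.
Feb 29 weekday advances by 5 (mod 7) from one leap year to the next four years later (or differs when a century non-leap intervenes).
Leap-day weekdays: 2068:Wed 2072:Mon 2076:Sat 2080:Thu 2084:Tue✓ 2088:Sun 2092:Fri 2096:Wed 2104:Fri 2108:Wed 2112:Mon 2116:Sat 2120:Thu 2124:Tue✓ 2128:Sun 2132:Fri 2136:Wed
Tuesday: 2084, 2124 → 2.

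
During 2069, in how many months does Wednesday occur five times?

4

A month of length L has five Wednesdays iff its first Wednesday is on day ≤ L−28 (so day 1–3 in a 31-day month, 1–2 in a 30-day month, day 1 in a leap February).
Checking each month of 2069: Jan starts Tue (31d) ✓; Feb starts Fri (28d); Mar starts Fri (31d); Apr starts Mon (30d); May starts Wed (31d) ✓; Jun starts Sat (30d); Jul starts Mon (31d) ✓; Aug starts Thu (31d); Sep starts Sun (30d); Oct starts Tue (31d) ✓; Nov starts Fri (30d); Dec starts Sun (31d).
Five-Wednesday months: January, May, July, October → 4.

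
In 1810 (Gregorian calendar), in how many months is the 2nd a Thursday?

1

Check the 2nd of each month of 1810: Jan 2: Tue, Feb 2: Fri, Mar 2: Fri, Apr 2: Mon, May 2: Wed, Jun 2: Sat, Jul 2: Mon, Aug 2: Thu, Sep 2: Sun, Oct 2: Tue, Nov 2: Fri, Dec 2: Sun.
Thursday occurs in August — 1 month.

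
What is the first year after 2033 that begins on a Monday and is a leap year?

2052

Jan 1 advances by 2 weekdays after a leap year and by 1 after a common year.
2033: Jan 1 is Saturday.
2034: Sunday
2035: Monday
2036: Tuesday (leap)
2037: Thursday
2038: Friday
2039: Saturday
2040: Sunday (leap)
2041: Tuesday
2042: Wednesday
2043: Thursday
2044: Friday (leap)
2045: Sunday
2046: Monday
2047: Tuesday
2048: Wednesday (leap)
2049: Friday
2050: Saturday
2051: Sunday
2052: Monday (leap)
2052 begins on a Monday and is a leap year.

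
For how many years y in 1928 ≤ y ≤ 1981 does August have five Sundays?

23

August has 31 days; it has five Sundays when Sunday falls among the first (month-length − 28) days — i.e. when August 1 is one of Sunday/Saturday/Friday.
August 1 by year: 1928:Wed 1929:Thu 1930:Fri✓ 1931:Sat✓ 1932:Mon 1933:Tue 1934:Wed 1935:Thu 1936:Sat✓ 1937:Sun✓ 1938:Mon 1939:Tue 1940:Thu 1941:Fri✓ 1942:Sat✓ …(24 more)… 1967:Tue 1968:Thu 1969:Fri✓ 1970:Sat✓ 1971:Sun✓ 1972:Tue 1973:Wed 1974:Thu 1975:Fri✓ 1976:Sun✓ 1977:Mon 1978:Tue 1979:Wed 1980:Fri✓ 1981:Sat✓
Years with five Sundays: 1930, 1931, 1936, 1937, 1941, 1942, 1943, 1947, 1948, 1952, 1953, 1954, 1958, 1959, 1964, 1965, 1969, 1970, 1971, 1975, 1976, 1980, 1981 → 23.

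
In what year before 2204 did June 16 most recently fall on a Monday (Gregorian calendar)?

2200

From one year to the next, a fixed date's weekday advances by 1, or by 2 when a Feb 29 lies between the two dates.
2204: June 16 is Saturday.
2203: Thursday (−2)
2202: Wednesday (−1)
2201: Tuesday (−1)
2200: Monday (−1)
June 16 falls on a Monday in 2200.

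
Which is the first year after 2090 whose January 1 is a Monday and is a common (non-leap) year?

2091

Jan 1 advances by 2 weekdays after a leap year and by 1 after a common year.
2090: Jan 1 is Sunday.
2091: Monday
2091 begins on a Monday and is a common year.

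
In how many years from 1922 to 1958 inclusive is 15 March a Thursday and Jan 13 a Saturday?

Check each year's weekday for 15 March and Jan 13:
  1922: Wed/Fri  1923: Thu/Sat ✓  1924: Sat/Sun  1925: Sun/Tue  1926: Mon/Wed  1927: Tue/Thu  1928: Thu/Fri  1929: Fri/Sun  1930: Sat/Mon  1931: Sun/Tue  1932: Tue/Wed  1933: Wed/Fri  1934: Thu/Sat ✓  1935: Fri/Sun  …(9 more)…  1945: Thu/Sat ✓  1946: Fri/Sun  1947: Sat/Mon  1948: Mon/Tue  1949: Tue/Thu  1950: Wed/Fri  1951: Thu/Sat ✓  1952: Sat/Sun  1953: Sun/Tue  1954: Mon/Wed  1955: Tue/Thu  1956: Thu/Fri  1957: Fri/Sun  1958: Sat/Mon
Both conditions hold in: 1923, 1934, 1945, 1951 — 4.

4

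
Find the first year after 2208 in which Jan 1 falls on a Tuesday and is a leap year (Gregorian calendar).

2228

Jan 1 advances by 2 weekdays after a leap year and by 1 after a common year.
2208: Jan 1 is Friday (leap).
2209: Sunday
2210: Monday
2211: Tuesday
2212: Wednesday (leap)
2213: Friday
2214: Saturday
2215: Sunday
2216: Monday (leap)
2217: Wednesday
2218: Thursday
2219: Friday
2220: Saturday (leap)
2221: Monday
2222: Tuesday
2223: Wednesday
2224: Thursday (leap)
2225: Saturday
2226: Sunday
2227: Monday
2228: Tuesday (leap)
2228 begins on a Tuesday and is a leap year.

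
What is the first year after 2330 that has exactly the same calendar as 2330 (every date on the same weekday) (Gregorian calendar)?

Two years share a calendar iff Jan 1 falls on the same weekday and both are leap or both are common. 2330: Jan 1 is Wednesday, common year.
2331: Jan 1 Thursday, common
2332: Jan 1 Friday, leap
2333: Jan 1 Sunday, common
2334: Jan 1 Monday, common
2335: Jan 1 Tuesday, common
2336: Jan 1 Wednesday, leap
2337: Jan 1 Friday, common
2338: Jan 1 Saturday, common
2339: Jan 1 Sunday, common
2340: Jan 1 Monday, leap
2341: Jan 1 Wednesday, common
2341 matches on both conditions.

2341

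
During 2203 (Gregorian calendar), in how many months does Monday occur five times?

4

A month of length L has five Mondays iff its first Monday is on day ≤ L−28 (so day 1–3 in a 31-day month, 1–2 in a 30-day month, day 1 in a leap February).
Checking each month of 2203: Jan starts Sat (31d) ✓; Feb starts Tue (28d); Mar starts Tue (31d); Apr starts Fri (30d); May starts Sun (31d) ✓; Jun starts Wed (30d); Jul starts Fri (31d); Aug starts Mon (31d) ✓; Sep starts Thu (30d); Oct starts Sat (31d) ✓; Nov starts Tue (30d); Dec starts Thu (31d).
Five-Monday months: January, May, August, October → 4.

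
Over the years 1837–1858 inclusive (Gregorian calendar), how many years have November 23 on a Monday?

3

Track November 23's weekday year by year (advancing +1, or +2 across a Feb 29):
  1837: Thu  1838: Fri (+1)  1839: Sat (+1)  1840: Mon (+2) ✓  1841: Tue (+1)
  1842: Wed (+1)  1843: Thu (+1)  1844: Sat (+2)  1845: Sun (+1)  1846: Mon (+1) ✓
  1847: Tue (+1)  1848: Thu (+2)  1849: Fri (+1)  1850: Sat (+1)  1851: Sun (+1)
  1852: Tue (+2)  1853: Wed (+1)  1854: Thu (+1)  1855: Fri (+1)  1856: Sun (+2)
  1857: Mon (+1) ✓  1858: Tue (+1)
Monday years: 1840, 1846, 1857 — 3 in total.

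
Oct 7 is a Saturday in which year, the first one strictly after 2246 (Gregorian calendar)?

2248

From one year to the next, a fixed date's weekday advances by 1, or by 2 when a Feb 29 lies between the two dates.
2246: October 7 is Wednesday.
2247: Thursday (+1)
2248: Saturday (+2)
Oct 7 falls on a Saturday in 2248.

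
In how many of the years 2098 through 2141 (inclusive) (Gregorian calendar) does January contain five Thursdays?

January has 31 days; it has five Thursdays when Thursday falls among the first (month-length − 28) days — i.e. when January 1 is one of Thursday/Wednesday/Tuesday.
January 1 by year: 2098:Wed✓ 2099:Thu✓ 2100:Fri 2101:Sat 2102:Sun 2103:Mon 2104:Tue✓ 2105:Thu✓ 2106:Fri 2107:Sat 2108:Sun 2109:Tue✓ 2110:Wed✓ 2111:Thu✓ 2112:Fri …(14 more)… 2127:Wed✓ 2128:Thu✓ 2129:Sat 2130:Sun 2131:Mon 2132:Tue✓ 2133:Thu✓ 2134:Fri 2135:Sat 2136:Sun 2137:Tue✓ 2138:Wed✓ 2139:Thu✓ 2140:Fri 2141:Sun
Years with five Thursdays: 2098, 2099, 2104, 2105, 2109, 2110, 2111, 2115, 2116, 2121, 2122, 2126, 2127, 2128, 2132, 2133, 2137, 2138, 2139 → 19.

19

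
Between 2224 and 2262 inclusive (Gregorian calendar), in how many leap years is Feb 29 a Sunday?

2

Leap years in 2224–2262: 10 of them.
Feb 29 weekday advances by 5 (mod 7) from one leap year to the next four years later (or differs when a century non-leap intervenes).
Leap-day weekdays: 2224:Sun✓ 2228:Fri 2232:Wed 2236:Mon 2240:Sat 2244:Thu 2248:Tue 2252:Sun✓ 2256:Fri 2260:Wed
Sunday: 2224, 2252 → 2.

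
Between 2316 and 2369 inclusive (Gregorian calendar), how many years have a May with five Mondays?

23

May has 31 days; it has five Mondays when Monday falls among the first (month-length − 28) days — i.e. when May 1 is one of Monday/Sunday/Saturday.
May 1 by year: 2316:Mon✓ 2317:Tue 2318:Wed 2319:Thu 2320:Sat✓ 2321:Sun✓ 2322:Mon✓ 2323:Tue 2324:Thu 2325:Fri 2326:Sat✓ 2327:Sun✓ 2328:Tue 2329:Wed 2330:Thu …(24 more)… 2355:Sun✓ 2356:Tue 2357:Wed 2358:Thu 2359:Fri 2360:Sun✓ 2361:Mon✓ 2362:Tue 2363:Wed 2364:Fri 2365:Sat✓ 2366:Sun✓ 2367:Mon✓ 2368:Wed 2369:Thu
Years with five Mondays: 2316, 2320, 2321, 2322, 2326, 2327, 2332, 2333, 2337, 2338, 2339, 2343, 2344, 2348, 2349, 2350, 2354, 2355, 2360, 2361, 2365, 2366, 2367 → 23.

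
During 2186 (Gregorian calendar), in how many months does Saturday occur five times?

4

A month of length L has five Saturdays iff its first Saturday is on day ≤ L−28 (so day 1–3 in a 31-day month, 1–2 in a 30-day month, day 1 in a leap February).
Checking each month of 2186: Jan starts Sun (31d); Feb starts Wed (28d); Mar starts Wed (31d); Apr starts Sat (30d) ✓; May starts Mon (31d); Jun starts Thu (30d); Jul starts Sat (31d) ✓; Aug starts Tue (31d); Sep starts Fri (30d) ✓; Oct starts Sun (31d); Nov starts Wed (30d); Dec starts Fri (31d) ✓.
Five-Saturday months: April, July, September, December → 4.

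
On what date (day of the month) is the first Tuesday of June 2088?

1

June 1, 2088 is a Tuesday, so the first Tuesday is the 1st.
The first Tuesday is 1 + 0 = 1.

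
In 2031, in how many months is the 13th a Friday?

Check the 13th of each month of 2031: Jan 13: Mon, Feb 13: Thu, Mar 13: Thu, Apr 13: Sun, May 13: Tue, Jun 13: Fri, Jul 13: Sun, Aug 13: Wed, Sep 13: Sat, Oct 13: Mon, Nov 13: Thu, Dec 13: Sat.
Friday occurs in June — 1 month.

1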